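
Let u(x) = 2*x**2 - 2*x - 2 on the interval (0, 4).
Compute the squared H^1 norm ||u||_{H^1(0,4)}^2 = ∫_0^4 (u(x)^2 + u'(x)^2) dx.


||u||_{H^1}^2 = 2656/5

The H^1 norm (squared) on an interval (0, L) is
  ||u||_{H^1}^2 = ∫_0^L u(x)^2 dx + ∫_0^L u'(x)^2 dx.
Compute u'(x) = 4*x - 2.
Then u(x)^2 = 4*x**4 - 8*x**3 - 4*x**2 + 8*x + 4 and u'(x)^2 = 16*x**2 - 16*x + 4.
Integrate each monomial from 0 to 4 using ∫_0^4 c·x^n dx = c·4^(n+1)/(n+1):
  ∫_0^4 u(x)^2 dx = ∫_0^4 (4*x^4 - 8*x^3 - 4*x^2 + 8*x + 4) dx. Term by term:
    ∫_0^4 4*x^4 dx = 4096/5;  ∫_0^4 -8*x^3 dx = -512;  ∫_0^4 -4*x^2 dx = -256/3;
    ∫_0^4 8*x dx = 64;  ∫_0^4 4 dx = 16.
  Sum: 4096/5 − 512 − 256/3 + 64 + 16 = 4528/15.
  ∫_0^4 u'(x)^2 dx = ∫_0^4 (16*x^2 - 16*x + 4) dx. Term by term:
    ∫_0^4 16*x^2 dx = 1024/3;  ∫_0^4 -16*x dx = -128;  ∫_0^4 4 dx = 16.
  Sum: 1024/3 − 128 + 16 = 688/3.
Adding: ||u||_{H^1}^2 = 4528/15 + 688/3 = 2656/5.


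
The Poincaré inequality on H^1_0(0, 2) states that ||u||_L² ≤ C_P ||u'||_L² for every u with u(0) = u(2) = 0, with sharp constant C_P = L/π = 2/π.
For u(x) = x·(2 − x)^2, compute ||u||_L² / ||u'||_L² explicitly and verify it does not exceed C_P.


||u||_L² / ||u'||_L² = sqrt(14)/7 < C_P = 2/π.

u(x) = x·(2 − x)^2, so u'(x) = (x - 2)*(3*x - 2).
u(x) = x·(2 − x)^2 vanishes at x = 0 and x = 2, so u ∈ H^1_0(0, 2). Differentiate via the product rule and integrate the resulting polynomials term by term.
  ∫_0^2 u² dx = ∫_0^2 (x^6 - 8*x^5 + 24*x^4 - 32*x^3 + 16*x^2) dx. Term by term:
    ∫_0^2 x^6 dx = 128/7;  ∫_0^2 -8*x^5 dx = -256/3;  ∫_0^2 24*x^4 dx = 768/5;
    ∫_0^2 -32*x^3 dx = -128;  ∫_0^2 16*x^2 dx = 128/3.
  Sum: 128/7 − 256/3 + 768/5 − 128 + 128/3 = 128/105.
  ∫_0^2 (u')² dx = ∫_0^2 (9*x^4 - 48*x^3 + 88*x^2 - 64*x + 16) dx. Term by term:
    ∫_0^2 9*x^4 dx = 288/5;  ∫_0^2 -48*x^3 dx = -192;  ∫_0^2 88*x^2 dx = 704/3;
    ∫_0^2 -64*x dx = -128;  ∫_0^2 16 dx = 32.
  Sum: 288/5 − 192 + 704/3 − 128 + 32 = 64/15.
∫_0^2 u² dx = 128/105, so ||u||_L² = 8*sqrt(210)/105.
∫_0^2 (u')² dx = 64/15, so ||u'||_L² = 8*sqrt(15)/15.
Ratio ||u||_L² / ||u'||_L² = sqrt(14)/7.
Sharp Poincaré constant on H^1_0(0, 2) is C_P = L/π = 2/π, achieved by sin(π/2·x).
A polynomial bump cannot attain the sharp Poincaré constant (only the first sine eigenfunction does), so the ratio is strictly less than C_P, consistent with ||u||_L² ≤ C_P ||u'||_L².


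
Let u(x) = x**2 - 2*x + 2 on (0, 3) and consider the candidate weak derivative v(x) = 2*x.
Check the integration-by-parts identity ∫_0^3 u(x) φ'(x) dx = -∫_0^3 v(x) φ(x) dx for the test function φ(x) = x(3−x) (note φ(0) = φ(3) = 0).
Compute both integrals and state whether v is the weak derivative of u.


LHS = -9/2, RHS = -27/2. No, v is not the weak derivative of u.

u(x) = x**2 - 2*x + 2, classical derivative u'(x) = 2*x - 2.
φ(x) = x(3−x), so φ'(x) = 3 - 2*x.
Note φ(0) = φ(3) = 0, so the boundary term u·φ vanishes.
LHS = ∫_0^3 u(x) φ'(x) dx = ∫_0^3 (-2*x^3 + 7*x^2 - 10*x + 6) dx. Term by term:
  ∫_0^3 -2*x^3 dx = -81/2;  ∫_0^3 7*x^2 dx = 63;  ∫_0^3 -10*x dx = -45;
  ∫_0^3 6 dx = 18.
Sum: -81/2 + 63 − 45 + 18 = -9/2.
So LHS = -9/2.
∫_0^3 v(x) φ(x) dx = ∫_0^3 (-2*x^3 + 6*x^2) dx. Term by term:
  ∫_0^3 -2*x^3 dx = -81/2;  ∫_0^3 6*x^2 dx = 54.
Sum: -81/2 + 54 = 27/2.
So RHS = -∫_0^3 v(x) φ(x) dx = -27/2.
LHS − RHS = 9 ≠ 0, so the identity fails.
(For a valid weak derivative the identity must hold for EVERY test function, in particular this one. The failure shows v is NOT the weak derivative of u.)
Correct weak derivative would be u'(x) = 2*x - 2.


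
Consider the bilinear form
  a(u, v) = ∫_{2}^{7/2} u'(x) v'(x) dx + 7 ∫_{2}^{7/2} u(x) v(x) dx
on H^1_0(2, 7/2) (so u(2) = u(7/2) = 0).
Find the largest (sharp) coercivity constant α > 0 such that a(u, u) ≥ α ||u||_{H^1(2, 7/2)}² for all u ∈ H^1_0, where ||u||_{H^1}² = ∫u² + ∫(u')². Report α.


α = 1

Coercivity of a(·,·) on H^1_0(2, 7/2) means a(u, u) ≥ α ||u||_{H^1}² for every u ∈ H^1_0.
The interval has length L = 3/2, and Poincaré/coercivity depend only on L. Here a(u, u) = ∫(u')² + (7)·∫u².
Here c = 7 ≥ 1, so a(u,u) = ∫(u')² + c∫u² ≥ ∫(u')² + ∫u² = ||u||_{H^1}², i.e. α = 1 works. No larger α is possible: a(u,u) ≥ α||u||_{H^1}² means (1−α)∫(u')² ≥ (α−c)∫u², and for the modes u_n = sin(nπ(x−x₀)/L) (x₀ the left endpoint) one has ∫u_n²/∫(u_n')² = (L/(nπ))² → 0, so a(u_n,u_n)/||u_n||_{H^1}² → 1. Hence the optimal constant is α = 1.
Therefore α = 1.


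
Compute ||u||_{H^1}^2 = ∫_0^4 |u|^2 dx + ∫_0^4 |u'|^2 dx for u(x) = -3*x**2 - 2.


||u||_{H^1}^2 = 14416/5

The H^1 norm (squared) on an interval (0, L) is
  ||u||_{H^1}^2 = ∫_0^L u(x)^2 dx + ∫_0^L u'(x)^2 dx.
Compute u'(x) = -6*x.
Then u(x)^2 = 9*x**4 + 12*x**2 + 4 and u'(x)^2 = 36*x**2.
Integrate each monomial from 0 to 4 using ∫_0^4 c·x^n dx = c·4^(n+1)/(n+1):
  ∫_0^4 u(x)^2 dx = ∫_0^4 (9*x^4 + 12*x^2 + 4) dx. Term by term:
    ∫_0^4 9*x^4 dx = 9216/5;  ∫_0^4 12*x^2 dx = 256;  ∫_0^4 4 dx = 16.
  Sum: 9216/5 + 256 + 16 = 10576/5.
  ∫_0^4 u'(x)^2 dx = ∫_0^4 (36*x^2) dx. Term by term:
    ∫_0^4 36*x^2 dx = 768.
Adding: ||u||_{H^1}^2 = 10576/5 + 768 = 14416/5.


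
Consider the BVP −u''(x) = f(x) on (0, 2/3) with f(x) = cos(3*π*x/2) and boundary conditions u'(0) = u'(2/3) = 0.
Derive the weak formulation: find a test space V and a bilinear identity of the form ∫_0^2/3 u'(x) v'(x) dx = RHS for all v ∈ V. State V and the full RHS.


V = H^1(0, 2/3) (no boundary constraint on v; u is determined up to an additive constant); weak form: ∫_0^2/3 u'v' dx = ∫_0^2/3 (cos(3*π*x/2)) v dx for all v ∈ V.

Multiply both sides by a test function v and integrate from 0 to 2/3:
  ∫_0^2/3 −u''(x) v(x) dx = ∫_0^2/3 f(x) v(x) dx.
Integrate the LHS by parts once:
  ∫_0^2/3 −u'' v dx = −[u'(x) v(x)]_0^2/3 + ∫_0^2/3 u'(x) v'(x) dx.
Thus ∫_0^2/3 u'(x) v'(x) dx = ∫_0^2/3 f(x) v(x) dx + [u'(x) v(x)]_0^2/3.
Choose V so that boundary terms are either known or forced to vanish.
u has homogeneous Neumann: u'(0) = u'(2/3) = 0. So [u' v]_0^2/3 = 0·v(2/3) − 0·v(0) = 0 for any v; take V = H^1(0, 2/3).
Weak formulation: find u (satisfying any essential BC) such that ∫_0^2/3 u'(x) v'(x) dx = ∫_0^2/3 f v dx for all v ∈ V (homogeneous Neumann, so boundary terms vanish).
Substituting f(x) = cos(3*π*x/2), the right-hand side is ∫_0^2/3 (cos(3*π*x/2)) v dx.
Compatibility check (pure Neumann): taking v ≡ 1 ∈ V gives 0 = ∫_0^2/3 f dx + (0) − (0), i.e. ∫_0^2/3 f dx must equal u'(0) − u'(2/3) = 0. Indeed ∫_0^2/3 (cos(3*π*x/2)) dx = 0, so the data are compatible. The solution is then unique only up to an additive constant (fix it e.g. by requiring ∫_0^2/3 u dx = 0).


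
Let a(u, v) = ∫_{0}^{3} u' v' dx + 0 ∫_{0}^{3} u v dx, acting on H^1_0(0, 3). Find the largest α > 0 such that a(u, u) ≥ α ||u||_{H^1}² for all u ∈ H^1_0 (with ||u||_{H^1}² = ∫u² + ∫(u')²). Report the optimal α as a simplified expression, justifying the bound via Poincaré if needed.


α = π^2/(9 + π^2)

Coercivity of a(·,·) on H^1_0(0, 3) means a(u, u) ≥ α ||u||_{H^1}² for every u ∈ H^1_0.
The interval has length L = 3, and Poincaré/coercivity depend only on L. Here a(u, u) = ∫(u')² + (0)·∫u².
Here c = 0, so a(u,u) = ∫(u')² alone. The condition a(u,u) ≥ α||u||_{H^1}² reads (1−α)∫(u')² ≥ (α−c)∫u². Any admissible α is ≤ 1 (rapidly oscillating u have ∫u²/∫(u')² → 0), and α = 1 would force 0 ≥ (1−c)∫u², impossible since c < 1; so 1−α > 0. By the sharp Poincaré inequality on H^1_0 of an interval of length L, ∫(u')² ≥ (π/L)²∫u² with equality for the first sine mode sin(π(x−x₀)/L) (x₀ the left endpoint), so the inequality holds for all u iff (1−α)(π/L)² ≥ α − c, i.e. α ≤ ((π/L)² + c)/((π/L)² + 1) = (1 + c(L/π)²)/(1 + (L/π)²). (Direct route, valid since c ≤ 0: Poincaré gives c∫u² ≥ c(L/π)²∫(u')², so a(u,u) ≥ (1 + c(L/π)²)∫(u')², while ||u||_{H^1}² ≤ (1 + (L/π)²)∫(u')²; dividing yields the same α.) With (π/L)² = π^2/9 and c = 0, the largest admissible constant is α = ((π/L)² + c)/((π/L)² + 1).
Simplifying, α = π^2/(9 + π^2).


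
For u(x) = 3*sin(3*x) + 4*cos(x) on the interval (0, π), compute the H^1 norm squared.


||u||_{H^1(0,π)}^2 = 61*π

u'(x) = -4*sin(x) + 9*cos(3*x).
Expand u² and (u')² and integrate term by term on (0, π), using: for integers n ≥ 1, ∫_0^π sin²(nx) dx = ∫_0^π cos²(nx) dx = π/2; for n ≠ n', ∫_0^π sin(nx)sin(n'x) dx = ∫_0^π cos(nx)cos(n'x) dx = 0; and by product-to-sum, ∫_0^π sin(nx)cos(n'x) dx = ½∫_0^π [sin((n+n')x) + sin((n−n')x)] dx, which is 0 when n+n' is even and 2n/(n²−n'²) when n+n' is odd (it need not vanish on (0, π)).
  u² squared terms: (3)²·∫sin(3x)² dx = 9·π/2 = 9*π/2;  (4)²·∫cos(x)² dx = 16·π/2 = 8*π.
  u² cross terms: 2·(3)·(4)·∫sin(3x)·cos(x) dx = 24·(0) = 0.
  So ∫_0^π u² dx = 9*π/2 + 8*π + 0 = 25*π/2.
  (u')² squared terms: (-4)²·∫sin(x)² dx = 16·π/2 = 8*π;  (9)²·∫cos(3x)² dx = 81·π/2 = 81*π/2.
  (u')² cross terms: 2·(-4)·(9)·∫sin(x)·cos(3x) dx = -72·(0) = 0.
  So ∫_0^π (u')² dx = 8*π + 81*π/2 + 0 = 97*π/2.
||u||_{H^1}^2 = (25*π/2) + (97*π/2) = 61*π.


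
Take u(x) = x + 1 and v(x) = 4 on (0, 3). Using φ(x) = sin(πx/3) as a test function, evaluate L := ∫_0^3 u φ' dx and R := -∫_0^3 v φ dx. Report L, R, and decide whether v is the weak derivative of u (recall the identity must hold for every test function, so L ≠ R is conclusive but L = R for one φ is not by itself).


LHS = -6/π, RHS = -24/π. No, v is not the weak derivative of u.

u(x) = x + 1, classical derivative u'(x) = 1.
φ(x) = sin(πx/3), so φ'(x) = π*cos(π*x/3)/3.
Note φ(0) = φ(3) = 0, so the boundary term u·φ vanishes.
LHS = ∫_0^3 u(x) φ'(x) dx = ∫_0^3 (π*x*cos(π*x/3)/3 + π*cos(π*x/3)/3) dx. Term by term:
  ∫_0^3 π*cos(π*x/3)/3 dx = 0;  ∫_0^3 π*x*cos(π*x/3)/3 dx = -6/π.
Sum: 0 − 6/π = -6/π.
So LHS = -6/π.
∫_0^3 v(x) φ(x) dx = ∫_0^3 (4*sin(π*x/3)) dx. Term by term:
  ∫_0^3 4*sin(π*x/3) dx = 24/π.
So RHS = -∫_0^3 v(x) φ(x) dx = -24/π.
LHS − RHS = 18/π ≠ 0, so the identity fails.
(For a valid weak derivative the identity must hold for EVERY test function, in particular this one. The failure shows v is NOT the weak derivative of u.)
Correct weak derivative would be u'(x) = 1.


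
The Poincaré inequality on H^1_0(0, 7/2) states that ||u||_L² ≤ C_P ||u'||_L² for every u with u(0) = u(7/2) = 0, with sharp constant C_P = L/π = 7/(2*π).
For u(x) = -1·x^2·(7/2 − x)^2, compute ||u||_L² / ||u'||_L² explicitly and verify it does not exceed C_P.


||u||_L² / ||u'||_L² = 7*sqrt(3)/12 < C_P = 7/(2*π).

u(x) = -1·x^2·(7/2 − x)^2, so u'(x) = x*(-8*x^2 + 42*x - 49)/2.
u(x) = -1·x^2·(7/2 − x)^2 vanishes at x = 0 and x = 7/2, so u ∈ H^1_0(0, 7/2). Differentiate via the product rule and integrate the resulting polynomials term by term.
  ∫_0^7/2 u² dx = ∫_0^7/2 (x^8 - 14*x^7 + 147*x^6/2 - 343*x^5/2 + 2401*x^4/16) dx. Term by term:
    ∫_0^7/2 x^8 dx = 40353607/4608;  ∫_0^7/2 -14*x^7 dx = -40353607/1024;  ∫_0^7/2 147*x^6/2 dx = 17294403/256;
    ∫_0^7/2 -343*x^5/2 dx = -40353607/768;  ∫_0^7/2 2401*x^4/16 dx = 40353607/2560.
  Sum: 40353607/4608 − 40353607/1024 + 17294403/256 − 40353607/768 + 40353607/2560 = 5764801/46080.
  ∫_0^7/2 (u')² dx = ∫_0^7/2 (16*x^6 - 168*x^5 + 637*x^4 - 1029*x^3 + 2401*x^2/4) dx. Term by term:
    ∫_0^7/2 16*x^6 dx = 117649/8;  ∫_0^7/2 -168*x^5 dx = -823543/16;  ∫_0^7/2 637*x^4 dx = 10706059/160;
    ∫_0^7/2 -1029*x^3 dx = -2470629/64;  ∫_0^7/2 2401*x^2/4 dx = 823543/96.
  Sum: 117649/8 − 823543/16 + 10706059/160 − 2470629/64 + 823543/96 = 117649/960.
∫_0^7/2 u² dx = 5764801/46080, so ||u||_L² = 2401*sqrt(5)/480.
∫_0^7/2 (u')² dx = 117649/960, so ||u'||_L² = 343*sqrt(15)/120.
Ratio ||u||_L² / ||u'||_L² = 7*sqrt(3)/12.
Sharp Poincaré constant on H^1_0(0, 7/2) is C_P = L/π = 7/(2*π), achieved by sin(2*π/7·x).
A polynomial bump cannot attain the sharp Poincaré constant (only the first sine eigenfunction does), so the ratio is strictly less than C_P, consistent with ||u||_L² ≤ C_P ||u'||_L².


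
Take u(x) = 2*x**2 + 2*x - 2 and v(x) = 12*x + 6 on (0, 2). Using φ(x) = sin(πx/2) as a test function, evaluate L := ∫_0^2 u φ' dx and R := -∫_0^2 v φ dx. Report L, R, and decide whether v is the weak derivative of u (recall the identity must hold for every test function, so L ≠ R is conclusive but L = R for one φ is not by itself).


LHS = -24/π, RHS = -72/π. No, v is not the weak derivative of u.

u(x) = 2*x**2 + 2*x - 2, classical derivative u'(x) = 4*x + 2.
φ(x) = sin(πx/2), so φ'(x) = π*cos(π*x/2)/2.
Note φ(0) = φ(2) = 0, so the boundary term u·φ vanishes.
LHS = ∫_0^2 u(x) φ'(x) dx = ∫_0^2 (π*x^2*cos(π*x/2) + π*x*cos(π*x/2) - π*cos(π*x/2)) dx. Term by term:
  ∫_0^2 -π*cos(π*x/2) dx = 0;  ∫_0^2 π*x*cos(π*x/2) dx = -8/π;  ∫_0^2 π*x^2*cos(π*x/2) dx = -16/π.
Sum: 0 − 8/π − 16/π = -24/π.
So LHS = -24/π.
∫_0^2 v(x) φ(x) dx = ∫_0^2 (12*x*sin(π*x/2) + 6*sin(π*x/2)) dx. Term by term:
  ∫_0^2 6*sin(π*x/2) dx = 24/π;  ∫_0^2 12*x*sin(π*x/2) dx = 48/π.
Sum: 24/π + 48/π = 72/π.
So RHS = -∫_0^2 v(x) φ(x) dx = -72/π.
LHS − RHS = 48/π ≠ 0, so the identity fails.
(For a valid weak derivative the identity must hold for EVERY test function, in particular this one. The failure shows v is NOT the weak derivative of u.)
Correct weak derivative would be u'(x) = 4*x + 2.


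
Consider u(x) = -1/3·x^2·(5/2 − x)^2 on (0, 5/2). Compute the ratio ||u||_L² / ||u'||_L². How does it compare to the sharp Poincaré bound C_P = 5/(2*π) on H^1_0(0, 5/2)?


||u||_L² / ||u'||_L² = 5*sqrt(3)/12 < C_P = 5/(2*π).

u(x) = -1/3·x^2·(5/2 − x)^2, so u'(x) = x*(-8*x^2 + 30*x - 25)/6.
u(x) = -1/3·x^2·(5/2 − x)^2 vanishes at x = 0 and x = 5/2, so u ∈ H^1_0(0, 5/2). Differentiate via the product rule and integrate the resulting polynomials term by term.
  ∫_0^5/2 u² dx = ∫_0^5/2 (x^8/9 - 10*x^7/9 + 25*x^6/6 - 125*x^5/18 + 625*x^4/144) dx. Term by term:
    ∫_0^5/2 x^8/9 dx = 1953125/41472;  ∫_0^5/2 -10*x^7/9 dx = -1953125/9216;  ∫_0^5/2 25*x^6/6 dx = 1953125/5376;
    ∫_0^5/2 -125*x^5/18 dx = -1953125/6912;  ∫_0^5/2 625*x^4/144 dx = 390625/4608.
  Sum: 1953125/41472 − 1953125/9216 + 1953125/5376 − 1953125/6912 + 390625/4608 = 390625/580608.
  ∫_0^5/2 (u')² dx = ∫_0^5/2 (16*x^6/9 - 40*x^5/3 + 325*x^4/9 - 125*x^3/3 + 625*x^2/36) dx. Term by term:
    ∫_0^5/2 16*x^6/9 dx = 78125/504;  ∫_0^5/2 -40*x^5/3 dx = -78125/144;  ∫_0^5/2 325*x^4/9 dx = 203125/288;
    ∫_0^5/2 -125*x^3/3 dx = -78125/192;  ∫_0^5/2 625*x^2/36 dx = 78125/864.
  Sum: 78125/504 − 78125/144 + 203125/288 − 78125/192 + 78125/864 = 15625/12096.
∫_0^5/2 u² dx = 390625/580608, so ||u||_L² = 625*sqrt(7)/2016.
∫_0^5/2 (u')² dx = 15625/12096, so ||u'||_L² = 125*sqrt(21)/504.
Ratio ||u||_L² / ||u'||_L² = 5*sqrt(3)/12.
Sharp Poincaré constant on H^1_0(0, 5/2) is C_P = L/π = 5/(2*π), achieved by sin(2*π/5·x).
A polynomial bump cannot attain the sharp Poincaré constant (only the first sine eigenfunction does), so the ratio is strictly less than C_P, consistent with ||u||_L² ≤ C_P ||u'||_L².


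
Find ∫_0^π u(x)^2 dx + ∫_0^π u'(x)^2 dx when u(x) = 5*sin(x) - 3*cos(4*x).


||u||_{H^1(0,π)}^2 = 68 + 203*π/2

u'(x) = 12*sin(4*x) + 5*cos(x).
Expand u² and (u')² and integrate term by term on (0, π), using: for integers n ≥ 1, ∫_0^π sin²(nx) dx = ∫_0^π cos²(nx) dx = π/2; for n ≠ n', ∫_0^π sin(nx)sin(n'x) dx = ∫_0^π cos(nx)cos(n'x) dx = 0; and by product-to-sum, ∫_0^π sin(nx)cos(n'x) dx = ½∫_0^π [sin((n+n')x) + sin((n−n')x)] dx, which is 0 when n+n' is even and 2n/(n²−n'²) when n+n' is odd (it need not vanish on (0, π)).
  u² squared terms: (-3)²·∫cos(4x)² dx = 9·π/2 = 9*π/2;  (5)²·∫sin(x)² dx = 25·π/2 = 25*π/2.
  u² cross terms: 2·(-3)·(5)·∫cos(4x)·sin(x) dx = -30·(-2/15) = 4.
  So ∫_0^π u² dx = 9*π/2 + 25*π/2 + 4 = 4 + 17*π.
  (u')² squared terms: (5)²·∫cos(x)² dx = 25·π/2 = 25*π/2;  (12)²·∫sin(4x)² dx = 144·π/2 = 72*π.
  (u')² cross terms: 2·(5)·(12)·∫cos(x)·sin(4x) dx = 120·(8/15) = 64.
  So ∫_0^π (u')² dx = 25*π/2 + 72*π + 64 = 64 + 169*π/2.
||u||_{H^1}^2 = (4 + 17*π) + (64 + 169*π/2) = 68 + 203*π/2.


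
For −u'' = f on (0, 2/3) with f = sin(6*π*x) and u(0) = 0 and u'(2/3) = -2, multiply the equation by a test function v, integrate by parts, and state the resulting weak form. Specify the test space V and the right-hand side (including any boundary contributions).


V = {v ∈ H^1(0, 2/3) : v(0) = 0} (test functions vanish at x = 0 where u is specified); weak form: ∫_0^2/3 u'v' dx = ∫_0^2/3 (sin(6*π*x)) v dx − 2·v(2/3) for all v ∈ V.

Multiply both sides by a test function v and integrate from 0 to 2/3:
  ∫_0^2/3 −u''(x) v(x) dx = ∫_0^2/3 f(x) v(x) dx.
Integrate the LHS by parts once:
  ∫_0^2/3 −u'' v dx = −[u'(x) v(x)]_0^2/3 + ∫_0^2/3 u'(x) v'(x) dx.
Thus ∫_0^2/3 u'(x) v'(x) dx = ∫_0^2/3 f(x) v(x) dx + [u'(x) v(x)]_0^2/3.
Choose V so that boundary terms are either known or forced to vanish.
Mixed BC: u(0) = 0 (Dirichlet) and u'(2/3) = -2 (Neumann). Define V = {v ∈ H^1(0, 2/3) : v(0) = 0}. Then [u' v]_0^2/3 = u'(2/3)·v(2/3) − u'(0)·0 = − 2·v(2/3).
Weak formulation: find u (satisfying any essential BC) such that ∫_0^2/3 u'(x) v'(x) dx = ∫_0^2/3 f v dx − 2·v(2/3) for all v ∈ V (Dirichlet at 0 absorbed into V; Neumann datum at x = 2/3 contributes the boundary term).
Substituting f(x) = sin(6*π*x), the right-hand side is ∫_0^2/3 (sin(6*π*x)) v dx − 2·v(2/3).


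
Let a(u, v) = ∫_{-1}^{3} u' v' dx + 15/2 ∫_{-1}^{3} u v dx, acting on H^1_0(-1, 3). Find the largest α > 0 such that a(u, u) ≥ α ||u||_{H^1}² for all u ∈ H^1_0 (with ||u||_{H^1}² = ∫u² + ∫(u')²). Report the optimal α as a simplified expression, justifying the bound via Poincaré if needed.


α = 1

Coercivity of a(·,·) on H^1_0(-1, 3) means a(u, u) ≥ α ||u||_{H^1}² for every u ∈ H^1_0.
The interval has length L = 4, and Poincaré/coercivity depend only on L. Here a(u, u) = ∫(u')² + (15/2)·∫u².
Here c = 15/2 ≥ 1, so a(u,u) = ∫(u')² + c∫u² ≥ ∫(u')² + ∫u² = ||u||_{H^1}², i.e. α = 1 works. No larger α is possible: a(u,u) ≥ α||u||_{H^1}² means (1−α)∫(u')² ≥ (α−c)∫u², and for the modes u_n = sin(nπ(x−x₀)/L) (x₀ the left endpoint) one has ∫u_n²/∫(u_n')² = (L/(nπ))² → 0, so a(u_n,u_n)/||u_n||_{H^1}² → 1. Hence the optimal constant is α = 1.
Therefore α = 1.


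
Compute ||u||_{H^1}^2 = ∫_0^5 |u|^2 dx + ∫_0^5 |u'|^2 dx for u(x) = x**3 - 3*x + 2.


||u||_{H^1}^2 = 92405/7

The H^1 norm (squared) on an interval (0, L) is
  ||u||_{H^1}^2 = ∫_0^L u(x)^2 dx + ∫_0^L u'(x)^2 dx.
Compute u'(x) = 3*x**2 - 3.
Then u(x)^2 = x**6 - 6*x**4 + 4*x**3 + 9*x**2 - 12*x + 4 and u'(x)^2 = 9*x**4 - 18*x**2 + 9.
Integrate each monomial from 0 to 5 using ∫_0^5 c·x^n dx = c·5^(n+1)/(n+1):
  ∫_0^5 u(x)^2 dx = ∫_0^5 (x^6 - 6*x^4 + 4*x^3 + 9*x^2 - 12*x + 4) dx. Term by term:
    ∫_0^5 x^6 dx = 78125/7;  ∫_0^5 -6*x^4 dx = -3750;  ∫_0^5 4*x^3 dx = 625;
    ∫_0^5 9*x^2 dx = 375;  ∫_0^5 -12*x dx = -150;  ∫_0^5 4 dx = 20.
  Sum: 78125/7 − 3750 + 625 + 375 − 150 + 20 = 57965/7.
  ∫_0^5 u'(x)^2 dx = ∫_0^5 (9*x^4 - 18*x^2 + 9) dx. Term by term:
    ∫_0^5 9*x^4 dx = 5625;  ∫_0^5 -18*x^2 dx = -750;  ∫_0^5 9 dx = 45.
  Sum: 5625 − 750 + 45 = 4920.
Adding: ||u||_{H^1}^2 = 57965/7 + 4920 = 92405/7.


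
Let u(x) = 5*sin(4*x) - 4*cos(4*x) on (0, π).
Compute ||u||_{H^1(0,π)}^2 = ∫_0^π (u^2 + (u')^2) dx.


||u||_{H^1(0,π)}^2 = 697*π/2

u'(x) = 16*sin(4*x) + 20*cos(4*x).
Expand u² and (u')² and integrate term by term on (0, π), using: for integers n ≥ 1, ∫_0^π sin²(nx) dx = ∫_0^π cos²(nx) dx = π/2; for n ≠ n', ∫_0^π sin(nx)sin(n'x) dx = ∫_0^π cos(nx)cos(n'x) dx = 0; and by product-to-sum, ∫_0^π sin(nx)cos(n'x) dx = ½∫_0^π [sin((n+n')x) + sin((n−n')x)] dx, which is 0 when n+n' is even and 2n/(n²−n'²) when n+n' is odd (it need not vanish on (0, π)).
  u² squared terms: (-4)²·∫cos(4x)² dx = 16·π/2 = 8*π;  (5)²·∫sin(4x)² dx = 25·π/2 = 25*π/2.
  u² cross terms: 2·(-4)·(5)·∫cos(4x)·sin(4x) dx = -40·(0) = 0.
  So ∫_0^π u² dx = 8*π + 25*π/2 + 0 = 41*π/2.
  (u')² squared terms: (16)²·∫sin(4x)² dx = 256·π/2 = 128*π;  (20)²·∫cos(4x)² dx = 400·π/2 = 200*π.
  (u')² cross terms: 2·(16)·(20)·∫sin(4x)·cos(4x) dx = 640·(0) = 0.
  So ∫_0^π (u')² dx = 128*π + 200*π + 0 = 328*π.
||u||_{H^1}^2 = (41*π/2) + (328*π) = 697*π/2.


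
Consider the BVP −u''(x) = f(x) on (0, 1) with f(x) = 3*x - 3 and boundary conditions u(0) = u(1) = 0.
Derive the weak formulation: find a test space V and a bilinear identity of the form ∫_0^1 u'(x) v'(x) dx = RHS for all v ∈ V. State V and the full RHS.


V = H^1_0(0, 1) (so v(0) = v(1) = 0); weak form: ∫_0^1 u'v' dx = ∫_0^1 (3*x - 3) v dx for all v ∈ V.

Multiply both sides by a test function v and integrate from 0 to 1:
  ∫_0^1 −u''(x) v(x) dx = ∫_0^1 f(x) v(x) dx.
Integrate the LHS by parts once:
  ∫_0^1 −u'' v dx = −[u'(x) v(x)]_0^1 + ∫_0^1 u'(x) v'(x) dx.
Thus ∫_0^1 u'(x) v'(x) dx = ∫_0^1 f(x) v(x) dx + [u'(x) v(x)]_0^1.
Choose V so that boundary terms are either known or forced to vanish.
u is Dirichlet: u(0) = u(1) = 0. Let V = H^1_0(0, 1); then v(0) = v(1) = 0, and [u' v]_0^1 = 0.
Weak formulation: find u (satisfying any essential BC) such that ∫_0^1 u'(x) v'(x) dx = ∫_0^1 f v dx for all v ∈ V.
Substituting f(x) = 3*x - 3, the right-hand side is ∫_0^1 (3*x - 3) v dx.


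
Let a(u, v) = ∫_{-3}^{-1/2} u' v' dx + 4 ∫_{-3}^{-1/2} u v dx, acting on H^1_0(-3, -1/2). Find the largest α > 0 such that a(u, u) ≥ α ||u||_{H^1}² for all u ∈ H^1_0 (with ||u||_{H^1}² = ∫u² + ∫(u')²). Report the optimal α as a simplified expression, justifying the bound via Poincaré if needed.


α = 1

Coercivity of a(·,·) on H^1_0(-3, -1/2) means a(u, u) ≥ α ||u||_{H^1}² for every u ∈ H^1_0.
The interval has length L = 5/2, and Poincaré/coercivity depend only on L. Here a(u, u) = ∫(u')² + (4)·∫u².
Here c = 4 ≥ 1, so a(u,u) = ∫(u')² + c∫u² ≥ ∫(u')² + ∫u² = ||u||_{H^1}², i.e. α = 1 works. No larger α is possible: a(u,u) ≥ α||u||_{H^1}² means (1−α)∫(u')² ≥ (α−c)∫u², and for the modes u_n = sin(nπ(x−x₀)/L) (x₀ the left endpoint) one has ∫u_n²/∫(u_n')² = (L/(nπ))² → 0, so a(u_n,u_n)/||u_n||_{H^1}² → 1. Hence the optimal constant is α = 1.
Therefore α = 1.


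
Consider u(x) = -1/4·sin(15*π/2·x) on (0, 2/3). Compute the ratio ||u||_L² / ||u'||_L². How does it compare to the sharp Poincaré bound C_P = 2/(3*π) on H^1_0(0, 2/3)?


||u||_L² / ||u'||_L² = 2/(15*π) < C_P = 2/(3*π).

u(x) = -1/4·sin(15*π/2·x), so u'(x) = -15*π*cos(15*π*x/2)/8.
Writing u(x) = A·sin(kπx/L) with A = -1/4 and k = 5, use ∫_0^L sin²(kπx/L) dx = L/2 and ∫_0^L cos²(kπx/L) dx = L/2.
u² = 1/16·sin²(15*π/2·x) and (u')² = 225*π^2/64·cos²(15*π/2·x), and each of sin², cos² integrates to L/2 = 1/3 over (0, 2/3).
∫_0^2/3 u² dx = 1/48, so ||u||_L² = sqrt(3)/12.
∫_0^2/3 (u')² dx = 75*π^2/64, so ||u'||_L² = 5*sqrt(3)*π/8.
Ratio ||u||_L² / ||u'||_L² = 2/(15*π).
Sharp Poincaré constant on H^1_0(0, 2/3) is C_P = L/π = 2/(3*π), achieved by sin(3*π/2·x).
This is the k = 5 harmonic; the ratio L/(kπ) is strictly less than C_P = L/π, consistent with the sharp inequality ||u||_L² ≤ C_P ||u'||_L².


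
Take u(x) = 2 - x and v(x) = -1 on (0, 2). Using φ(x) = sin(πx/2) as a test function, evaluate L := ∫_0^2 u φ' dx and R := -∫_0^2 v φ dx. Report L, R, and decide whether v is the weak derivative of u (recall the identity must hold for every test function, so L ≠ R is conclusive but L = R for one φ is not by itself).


LHS = 4/π, RHS = 4/π. Yes, v = u' weakly.

u(x) = 2 - x, classical derivative u'(x) = -1.
φ(x) = sin(πx/2), so φ'(x) = π*cos(π*x/2)/2.
Note φ(0) = φ(2) = 0, so the boundary term u·φ vanishes.
LHS = ∫_0^2 u(x) φ'(x) dx = ∫_0^2 (-π*x*cos(π*x/2)/2 + π*cos(π*x/2)) dx. Term by term:
  ∫_0^2 π*cos(π*x/2) dx = 0;  ∫_0^2 -π*x*cos(π*x/2)/2 dx = 4/π.
Sum: 0 + 4/π = 4/π.
So LHS = 4/π.
∫_0^2 v(x) φ(x) dx = ∫_0^2 (-sin(π*x/2)) dx. Term by term:
  ∫_0^2 -sin(π*x/2) dx = -4/π.
So RHS = -∫_0^2 v(x) φ(x) dx = 4/π.
LHS = RHS, so the identity holds for this test φ.
Moreover u is smooth here and v(x) = u'(x) = -1 pointwise, so the identity holds for every test function. Hence v is the weak derivative of u.


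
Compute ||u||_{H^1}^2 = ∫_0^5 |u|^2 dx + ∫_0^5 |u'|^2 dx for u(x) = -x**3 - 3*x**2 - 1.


||u||_{H^1}^2 = 640195/14

The H^1 norm (squared) on an interval (0, L) is
  ||u||_{H^1}^2 = ∫_0^L u(x)^2 dx + ∫_0^L u'(x)^2 dx.
Compute u'(x) = -3*x**2 - 6*x.
Then u(x)^2 = x**6 + 6*x**5 + 9*x**4 + 2*x**3 + 6*x**2 + 1 and u'(x)^2 = 9*x**4 + 36*x**3 + 36*x**2.
Integrate each monomial from 0 to 5 using ∫_0^5 c·x^n dx = c·5^(n+1)/(n+1):
  ∫_0^5 u(x)^2 dx = ∫_0^5 (x^6 + 6*x^5 + 9*x^4 + 2*x^3 + 6*x^2 + 1) dx. Term by term:
    ∫_0^5 x^6 dx = 78125/7;  ∫_0^5 6*x^5 dx = 15625;  ∫_0^5 9*x^4 dx = 5625;
    ∫_0^5 2*x^3 dx = 625/2;  ∫_0^5 6*x^2 dx = 250;  ∫_0^5 1 dx = 5.
  Sum: 78125/7 + 15625 + 5625 + 625/2 + 250 + 5 = 461695/14.
  ∫_0^5 u'(x)^2 dx = ∫_0^5 (9*x^4 + 36*x^3 + 36*x^2) dx. Term by term:
    ∫_0^5 9*x^4 dx = 5625;  ∫_0^5 36*x^3 dx = 5625;  ∫_0^5 36*x^2 dx = 1500.
  Sum: 5625 + 5625 + 1500 = 12750.
Adding: ||u||_{H^1}^2 = 461695/14 + 12750 = 640195/14.


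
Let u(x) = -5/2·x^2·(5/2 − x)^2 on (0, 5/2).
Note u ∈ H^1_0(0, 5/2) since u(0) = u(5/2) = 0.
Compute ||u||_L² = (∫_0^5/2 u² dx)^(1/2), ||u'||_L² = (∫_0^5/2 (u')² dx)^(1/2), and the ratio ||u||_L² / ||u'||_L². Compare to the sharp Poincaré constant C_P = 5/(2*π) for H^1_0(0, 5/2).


||u||_L² / ||u'||_L² = 5*sqrt(3)/12 < C_P = 5/(2*π).

u(x) = -5/2·x^2·(5/2 − x)^2, so u'(x) = 5*x*(-8*x^2 + 30*x - 25)/4.
u(x) = -5/2·x^2·(5/2 − x)^2 vanishes at x = 0 and x = 5/2, so u ∈ H^1_0(0, 5/2). Differentiate via the product rule and integrate the resulting polynomials term by term.
  ∫_0^5/2 u² dx = ∫_0^5/2 (25*x^8/4 - 125*x^7/2 + 1875*x^6/8 - 3125*x^5/8 + 15625*x^4/64) dx. Term by term:
    ∫_0^5/2 25*x^8/4 dx = 48828125/18432;  ∫_0^5/2 -125*x^7/2 dx = -48828125/4096;  ∫_0^5/2 1875*x^6/8 dx = 146484375/7168;
    ∫_0^5/2 -3125*x^5/8 dx = -48828125/3072;  ∫_0^5/2 15625*x^4/64 dx = 9765625/2048.
  Sum: 48828125/18432 − 48828125/4096 + 146484375/7168 − 48828125/3072 + 9765625/2048 = 9765625/258048.
  ∫_0^5/2 (u')² dx = ∫_0^5/2 (100*x^6 - 750*x^5 + 8125*x^4/4 - 9375*x^3/4 + 15625*x^2/16) dx. Term by term:
    ∫_0^5/2 100*x^6 dx = 1953125/224;  ∫_0^5/2 -750*x^5 dx = -1953125/64;  ∫_0^5/2 8125*x^4/4 dx = 5078125/128;
    ∫_0^5/2 -9375*x^3/4 dx = -5859375/256;  ∫_0^5/2 15625*x^2/16 dx = 1953125/384.
  Sum: 1953125/224 − 1953125/64 + 5078125/128 − 5859375/256 + 1953125/384 = 390625/5376.
∫_0^5/2 u² dx = 9765625/258048, so ||u||_L² = 3125*sqrt(7)/1344.
∫_0^5/2 (u')² dx = 390625/5376, so ||u'||_L² = 625*sqrt(21)/336.
Ratio ||u||_L² / ||u'||_L² = 5*sqrt(3)/12.
Sharp Poincaré constant on H^1_0(0, 5/2) is C_P = L/π = 5/(2*π), achieved by sin(2*π/5·x).
A polynomial bump cannot attain the sharp Poincaré constant (only the first sine eigenfunction does), so the ratio is strictly less than C_P, consistent with ||u||_L² ≤ C_P ||u'||_L².


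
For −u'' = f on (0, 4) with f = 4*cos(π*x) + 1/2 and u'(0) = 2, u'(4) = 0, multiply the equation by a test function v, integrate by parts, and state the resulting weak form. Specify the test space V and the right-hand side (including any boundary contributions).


V = H^1(0, 4) (v unrestricted at boundary; u is determined up to an additive constant); weak form: ∫_0^4 u'v' dx = ∫_0^4 (4*cos(π*x) + 1/2) v dx − 2·v(0) for all v ∈ V.

Multiply both sides by a test function v and integrate from 0 to 4:
  ∫_0^4 −u''(x) v(x) dx = ∫_0^4 f(x) v(x) dx.
Integrate the LHS by parts once:
  ∫_0^4 −u'' v dx = −[u'(x) v(x)]_0^4 + ∫_0^4 u'(x) v'(x) dx.
Thus ∫_0^4 u'(x) v'(x) dx = ∫_0^4 f(x) v(x) dx + [u'(x) v(x)]_0^4.
Choose V so that boundary terms are either known or forced to vanish.
u has inhomogeneous Neumann u'(0) = 2, u'(4) = 0. [u' v]_0^4 = (0)·v(4) − (2)·v(0) = − 2·v(0). Take V = H^1(0, 4); boundary term becomes part of RHS.
Weak formulation: find u (satisfying any essential BC) such that ∫_0^4 u'(x) v'(x) dx = ∫_0^4 f v dx − 2·v(0) for all v ∈ V (Neumann data are natural BCs: they enter the RHS as boundary terms).
Substituting f(x) = 4*cos(π*x) + 1/2, the right-hand side is ∫_0^4 (4*cos(π*x) + 1/2) v dx − 2·v(0).
Compatibility check (pure Neumann): taking v ≡ 1 ∈ V gives 0 = ∫_0^4 f dx + (0) − (2), i.e. ∫_0^4 f dx must equal u'(0) − u'(4) = 2. Indeed ∫_0^4 (4*cos(π*x) + 1/2) dx = 2, so the data are compatible. The solution is then unique only up to an additive constant (fix it e.g. by requiring ∫_0^4 u dx = 0).


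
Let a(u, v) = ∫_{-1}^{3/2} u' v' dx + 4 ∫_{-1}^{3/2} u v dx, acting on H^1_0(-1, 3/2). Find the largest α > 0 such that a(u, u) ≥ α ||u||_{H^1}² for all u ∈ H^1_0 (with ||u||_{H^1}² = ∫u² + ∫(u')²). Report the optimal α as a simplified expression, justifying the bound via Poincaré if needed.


α = 1

Coercivity of a(·,·) on H^1_0(-1, 3/2) means a(u, u) ≥ α ||u||_{H^1}² for every u ∈ H^1_0.
The interval has length L = 5/2, and Poincaré/coercivity depend only on L. Here a(u, u) = ∫(u')² + (4)·∫u².
Here c = 4 ≥ 1, so a(u,u) = ∫(u')² + c∫u² ≥ ∫(u')² + ∫u² = ||u||_{H^1}², i.e. α = 1 works. No larger α is possible: a(u,u) ≥ α||u||_{H^1}² means (1−α)∫(u')² ≥ (α−c)∫u², and for the modes u_n = sin(nπ(x−x₀)/L) (x₀ the left endpoint) one has ∫u_n²/∫(u_n')² = (L/(nπ))² → 0, so a(u_n,u_n)/||u_n||_{H^1}² → 1. Hence the optimal constant is α = 1.
Therefore α = 1.


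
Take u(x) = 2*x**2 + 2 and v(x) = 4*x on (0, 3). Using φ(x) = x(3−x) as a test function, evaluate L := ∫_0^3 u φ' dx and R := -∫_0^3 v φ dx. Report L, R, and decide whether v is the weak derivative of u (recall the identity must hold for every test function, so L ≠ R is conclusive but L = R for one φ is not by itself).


LHS = -27, RHS = -27. Yes, v = u' weakly.

u(x) = 2*x**2 + 2, classical derivative u'(x) = 4*x.
φ(x) = x(3−x), so φ'(x) = 3 - 2*x.
Note φ(0) = φ(3) = 0, so the boundary term u·φ vanishes.
LHS = ∫_0^3 u(x) φ'(x) dx = ∫_0^3 (-4*x^3 + 6*x^2 - 4*x + 6) dx. Term by term:
  ∫_0^3 -4*x^3 dx = -81;  ∫_0^3 6*x^2 dx = 54;  ∫_0^3 -4*x dx = -18;
  ∫_0^3 6 dx = 18.
Sum: -81 + 54 − 18 + 18 = -27.
So LHS = -27.
∫_0^3 v(x) φ(x) dx = ∫_0^3 (-4*x^3 + 12*x^2) dx. Term by term:
  ∫_0^3 -4*x^3 dx = -81;  ∫_0^3 12*x^2 dx = 108.
Sum: -81 + 108 = 27.
So RHS = -∫_0^3 v(x) φ(x) dx = -27.
LHS = RHS, so the identity holds for this test φ.
Moreover u is smooth here and v(x) = u'(x) = 4*x pointwise, so the identity holds for every test function. Hence v is the weak derivative of u.


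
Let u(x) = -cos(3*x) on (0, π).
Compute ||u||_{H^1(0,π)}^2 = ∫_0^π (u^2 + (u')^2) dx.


||u||_{H^1(0,π)}^2 = 5*π

u'(x) = 3*sin(3*x).
Expand u² and (u')² and integrate term by term on (0, π), using: for integers n ≥ 1, ∫_0^π sin²(nx) dx = ∫_0^π cos²(nx) dx = π/2; for n ≠ n', ∫_0^π sin(nx)sin(n'x) dx = ∫_0^π cos(nx)cos(n'x) dx = 0; and by product-to-sum, ∫_0^π sin(nx)cos(n'x) dx = ½∫_0^π [sin((n+n')x) + sin((n−n')x)] dx, which is 0 when n+n' is even and 2n/(n²−n'²) when n+n' is odd (it need not vanish on (0, π)).
  u² squared terms: (-1)²·∫cos(3x)² dx = 1·π/2 = π/2.
  So ∫_0^π u² dx = π/2.
  (u')² squared terms: (3)²·∫sin(3x)² dx = 9·π/2 = 9*π/2.
  So ∫_0^π (u')² dx = 9*π/2.
||u||_{H^1}^2 = (π/2) + (9*π/2) = 5*π.


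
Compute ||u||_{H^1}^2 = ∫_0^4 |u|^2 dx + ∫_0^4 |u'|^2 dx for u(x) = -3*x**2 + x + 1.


||u||_{H^1}^2 = 30728/15

The H^1 norm (squared) on an interval (0, L) is
  ||u||_{H^1}^2 = ∫_0^L u(x)^2 dx + ∫_0^L u'(x)^2 dx.
Compute u'(x) = 1 - 6*x.
Then u(x)^2 = 9*x**4 - 6*x**3 - 5*x**2 + 2*x + 1 and u'(x)^2 = 36*x**2 - 12*x + 1.
Integrate each monomial from 0 to 4 using ∫_0^4 c·x^n dx = c·4^(n+1)/(n+1):
  ∫_0^4 u(x)^2 dx = ∫_0^4 (9*x^4 - 6*x^3 - 5*x^2 + 2*x + 1) dx. Term by term:
    ∫_0^4 9*x^4 dx = 9216/5;  ∫_0^4 -6*x^3 dx = -384;  ∫_0^4 -5*x^2 dx = -320/3;
    ∫_0^4 2*x dx = 16;  ∫_0^4 1 dx = 4.
  Sum: 9216/5 − 384 − 320/3 + 16 + 4 = 20588/15.
  ∫_0^4 u'(x)^2 dx = ∫_0^4 (36*x^2 - 12*x + 1) dx. Term by term:
    ∫_0^4 36*x^2 dx = 768;  ∫_0^4 -12*x dx = -96;  ∫_0^4 1 dx = 4.
  Sum: 768 − 96 + 4 = 676.
Adding: ||u||_{H^1}^2 = 20588/15 + 676 = 30728/15.


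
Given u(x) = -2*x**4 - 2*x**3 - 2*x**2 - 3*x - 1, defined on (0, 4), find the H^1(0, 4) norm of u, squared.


||u||_{H^1}^2 = 29769256/63

The H^1 norm (squared) on an interval (0, L) is
  ||u||_{H^1}^2 = ∫_0^L u(x)^2 dx + ∫_0^L u'(x)^2 dx.
Compute u'(x) = -8*x**3 - 6*x**2 - 4*x - 3.
Then u(x)^2 = 4*x**8 + 8*x**7 + 12*x**6 + 20*x**5 + 20*x**4 + 16*x**3 + 13*x**2 + 6*x + 1 and u'(x)^2 = 64*x**6 + 96*x**5 + 100*x**4 + 96*x**3 + 52*x**2 + 24*x + 9.
Integrate each monomial from 0 to 4 using ∫_0^4 c·x^n dx = c·4^(n+1)/(n+1):
  ∫_0^4 u(x)^2 dx = ∫_0^4 (4*x^8 + 8*x^7 + 12*x^6 + 20*x^5 + 20*x^4 + 16*x^3 + 13*x^2 + 6*x + 1) dx. Term by term:
    ∫_0^4 4*x^8 dx = 1048576/9;  ∫_0^4 8*x^7 dx = 65536;  ∫_0^4 12*x^6 dx = 196608/7;
    ∫_0^4 20*x^5 dx = 40960/3;  ∫_0^4 20*x^4 dx = 4096;  ∫_0^4 16*x^3 dx = 1024;
    ∫_0^4 13*x^2 dx = 832/3;  ∫_0^4 6*x dx = 48;  ∫_0^4 1 dx = 4.
  Sum: 1048576/9 + 65536 + 196608/7 + 40960/3 + 4096 + 1024 + 832/3 + 48 + 4 = 14441740/63.
  ∫_0^4 u'(x)^2 dx = ∫_0^4 (64*x^6 + 96*x^5 + 100*x^4 + 96*x^3 + 52*x^2 + 24*x + 9) dx. Term by term:
    ∫_0^4 64*x^6 dx = 1048576/7;  ∫_0^4 96*x^5 dx = 65536;  ∫_0^4 100*x^4 dx = 20480;
    ∫_0^4 96*x^3 dx = 6144;  ∫_0^4 52*x^2 dx = 3328/3;  ∫_0^4 24*x dx = 192;
    ∫_0^4 9 dx = 36.
  Sum: 1048576/7 + 65536 + 20480 + 6144 + 3328/3 + 192 + 36 = 5109172/21.
Adding: ||u||_{H^1}^2 = 14441740/63 + 5109172/21 = 29769256/63.


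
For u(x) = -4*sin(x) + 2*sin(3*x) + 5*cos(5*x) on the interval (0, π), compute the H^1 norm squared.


||u||_{H^1(0,π)}^2 = 361*π

u'(x) = -25*sin(5*x) - 4*cos(x) + 6*cos(3*x).
Expand u² and (u')² and integrate term by term on (0, π), using: for integers n ≥ 1, ∫_0^π sin²(nx) dx = ∫_0^π cos²(nx) dx = π/2; for n ≠ n', ∫_0^π sin(nx)sin(n'x) dx = ∫_0^π cos(nx)cos(n'x) dx = 0; and by product-to-sum, ∫_0^π sin(nx)cos(n'x) dx = ½∫_0^π [sin((n+n')x) + sin((n−n')x)] dx, which is 0 when n+n' is even and 2n/(n²−n'²) when n+n' is odd (it need not vanish on (0, π)).
  u² squared terms: (-4)²·∫sin(x)² dx = 16·π/2 = 8*π;  (2)²·∫sin(3x)² dx = 4·π/2 = 2*π;  (5)²·∫cos(5x)² dx = 25·π/2 = 25*π/2.
  u² cross terms: 2·(-4)·(2)·∫sin(x)·sin(3x) dx = -16·(0) = 0;  2·(-4)·(5)·∫sin(x)·cos(5x) dx = -40·(0) = 0;  2·(2)·(5)·∫sin(3x)·cos(5x) dx = 20·(0) = 0.
  So ∫_0^π u² dx = 8*π + 2*π + 25*π/2 + 0 + 0 + 0 = 45*π/2.
  (u')² squared terms: (-25)²·∫sin(5x)² dx = 625·π/2 = 625*π/2;  (-4)²·∫cos(x)² dx = 16·π/2 = 8*π;  (6)²·∫cos(3x)² dx = 36·π/2 = 18*π.
  (u')² cross terms: 2·(-25)·(-4)·∫sin(5x)·cos(x) dx = 200·(0) = 0;  2·(-25)·(6)·∫sin(5x)·cos(3x) dx = -300·(0) = 0;  2·(-4)·(6)·∫cos(x)·cos(3x) dx = -48·(0) = 0.
  So ∫_0^π (u')² dx = 625*π/2 + 8*π + 18*π + 0 + 0 + 0 = 677*π/2.
||u||_{H^1}^2 = (45*π/2) + (677*π/2) = 361*π.


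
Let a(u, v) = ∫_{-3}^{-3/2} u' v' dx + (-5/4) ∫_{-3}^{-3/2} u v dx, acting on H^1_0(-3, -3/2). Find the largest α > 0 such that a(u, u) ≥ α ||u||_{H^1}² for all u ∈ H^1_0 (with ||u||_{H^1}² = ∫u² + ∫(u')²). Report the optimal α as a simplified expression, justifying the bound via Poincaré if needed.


α = (-45 + 16*π^2)/(4*(9 + 4*π^2))

Coercivity of a(·,·) on H^1_0(-3, -3/2) means a(u, u) ≥ α ||u||_{H^1}² for every u ∈ H^1_0.
The interval has length L = 3/2, and Poincaré/coercivity depend only on L. Here a(u, u) = ∫(u')² + (-5/4)·∫u².
Here c = -5/4 < 0 with |c| < (π/L)² = 4*π^2/9, so coercivity still holds. The condition a(u,u) ≥ α||u||_{H^1}² reads (1−α)∫(u')² ≥ (α−c)∫u². Any admissible α is ≤ 1 (rapidly oscillating u have ∫u²/∫(u')² → 0), and α = 1 would force 0 ≥ (1−c)∫u², impossible since c < 1; so 1−α > 0. By the sharp Poincaré inequality on H^1_0 of an interval of length L, ∫(u')² ≥ (π/L)²∫u² with equality for the first sine mode sin(π(x−x₀)/L) (x₀ the left endpoint), so the inequality holds for all u iff (1−α)(π/L)² ≥ α − c, i.e. α ≤ ((π/L)² + c)/((π/L)² + 1) = (1 + c(L/π)²)/(1 + (L/π)²). (Direct route, valid since c ≤ 0: Poincaré gives c∫u² ≥ c(L/π)²∫(u')², so a(u,u) ≥ (1 + c(L/π)²)∫(u')², while ||u||_{H^1}² ≤ (1 + (L/π)²)∫(u')²; dividing yields the same α.) With (π/L)² = 4*π^2/9 and c = -5/4, the largest admissible constant is α = ((π/L)² + c)/((π/L)² + 1).
Simplifying, α = (-45 + 16*π^2)/(4*(9 + 4*π^2)).


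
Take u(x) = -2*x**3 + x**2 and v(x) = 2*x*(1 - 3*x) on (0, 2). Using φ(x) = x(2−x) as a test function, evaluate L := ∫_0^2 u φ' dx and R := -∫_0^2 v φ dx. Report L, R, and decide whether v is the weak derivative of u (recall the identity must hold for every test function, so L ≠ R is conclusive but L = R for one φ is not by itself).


LHS = 104/15, RHS = 104/15. Yes, v = u' weakly.

u(x) = -2*x**3 + x**2, classical derivative u'(x) = -6*x**2 + 2*x.
φ(x) = x(2−x), so φ'(x) = 2 - 2*x.
Note φ(0) = φ(2) = 0, so the boundary term u·φ vanishes.
LHS = ∫_0^2 u(x) φ'(x) dx = ∫_0^2 (4*x^4 - 6*x^3 + 2*x^2) dx. Term by term:
  ∫_0^2 4*x^4 dx = 128/5;  ∫_0^2 -6*x^3 dx = -24;  ∫_0^2 2*x^2 dx = 16/3.
Sum: 128/5 − 24 + 16/3 = 104/15.
So LHS = 104/15.
∫_0^2 v(x) φ(x) dx = ∫_0^2 (6*x^4 - 14*x^3 + 4*x^2) dx. Term by term:
  ∫_0^2 6*x^4 dx = 192/5;  ∫_0^2 -14*x^3 dx = -56;  ∫_0^2 4*x^2 dx = 32/3.
Sum: 192/5 − 56 + 32/3 = -104/15.
So RHS = -∫_0^2 v(x) φ(x) dx = 104/15.
LHS = RHS, so the identity holds for this test φ.
Moreover u is smooth here and v(x) = u'(x) = -6*x**2 + 2*x pointwise, so the identity holds for every test function. Hence v is the weak derivative of u.


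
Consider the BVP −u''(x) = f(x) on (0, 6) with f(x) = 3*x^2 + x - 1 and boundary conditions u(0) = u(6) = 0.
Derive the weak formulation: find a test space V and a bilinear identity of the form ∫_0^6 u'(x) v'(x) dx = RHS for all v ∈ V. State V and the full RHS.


V = H^1_0(0, 6) (so v(0) = v(6) = 0); weak form: ∫_0^6 u'v' dx = ∫_0^6 (3*x^2 + x - 1) v dx for all v ∈ V.

Multiply both sides by a test function v and integrate from 0 to 6:
  ∫_0^6 −u''(x) v(x) dx = ∫_0^6 f(x) v(x) dx.
Integrate the LHS by parts once:
  ∫_0^6 −u'' v dx = −[u'(x) v(x)]_0^6 + ∫_0^6 u'(x) v'(x) dx.
Thus ∫_0^6 u'(x) v'(x) dx = ∫_0^6 f(x) v(x) dx + [u'(x) v(x)]_0^6.
Choose V so that boundary terms are either known or forced to vanish.
u is Dirichlet: u(0) = u(6) = 0. Let V = H^1_0(0, 6); then v(0) = v(6) = 0, and [u' v]_0^6 = 0.
Weak formulation: find u (satisfying any essential BC) such that ∫_0^6 u'(x) v'(x) dx = ∫_0^6 f v dx for all v ∈ V.
Substituting f(x) = 3*x^2 + x - 1, the right-hand side is ∫_0^6 (3*x^2 + x - 1) v dx.


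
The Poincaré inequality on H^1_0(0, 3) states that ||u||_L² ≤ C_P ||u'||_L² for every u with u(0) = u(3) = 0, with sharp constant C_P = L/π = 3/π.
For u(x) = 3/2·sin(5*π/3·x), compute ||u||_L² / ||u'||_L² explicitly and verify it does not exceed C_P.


||u||_L² / ||u'||_L² = 3/(5*π) < C_P = 3/π.

u(x) = 3/2·sin(5*π/3·x), so u'(x) = 5*π*cos(5*π*x/3)/2.
Writing u(x) = A·sin(kπx/L) with A = 3/2 and k = 5, use ∫_0^L sin²(kπx/L) dx = L/2 and ∫_0^L cos²(kπx/L) dx = L/2.
u² = 9/4·sin²(5*π/3·x) and (u')² = 25*π^2/4·cos²(5*π/3·x), and each of sin², cos² integrates to L/2 = 3/2 over (0, 3).
∫_0^3 u² dx = 27/8, so ||u||_L² = 3*sqrt(6)/4.
∫_0^3 (u')² dx = 75*π^2/8, so ||u'||_L² = 5*sqrt(6)*π/4.
Ratio ||u||_L² / ||u'||_L² = 3/(5*π).
Sharp Poincaré constant on H^1_0(0, 3) is C_P = L/π = 3/π, achieved by sin(π/3·x).
This is the k = 5 harmonic; the ratio L/(kπ) is strictly less than C_P = L/π, consistent with the sharp inequality ||u||_L² ≤ C_P ||u'||_L².
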